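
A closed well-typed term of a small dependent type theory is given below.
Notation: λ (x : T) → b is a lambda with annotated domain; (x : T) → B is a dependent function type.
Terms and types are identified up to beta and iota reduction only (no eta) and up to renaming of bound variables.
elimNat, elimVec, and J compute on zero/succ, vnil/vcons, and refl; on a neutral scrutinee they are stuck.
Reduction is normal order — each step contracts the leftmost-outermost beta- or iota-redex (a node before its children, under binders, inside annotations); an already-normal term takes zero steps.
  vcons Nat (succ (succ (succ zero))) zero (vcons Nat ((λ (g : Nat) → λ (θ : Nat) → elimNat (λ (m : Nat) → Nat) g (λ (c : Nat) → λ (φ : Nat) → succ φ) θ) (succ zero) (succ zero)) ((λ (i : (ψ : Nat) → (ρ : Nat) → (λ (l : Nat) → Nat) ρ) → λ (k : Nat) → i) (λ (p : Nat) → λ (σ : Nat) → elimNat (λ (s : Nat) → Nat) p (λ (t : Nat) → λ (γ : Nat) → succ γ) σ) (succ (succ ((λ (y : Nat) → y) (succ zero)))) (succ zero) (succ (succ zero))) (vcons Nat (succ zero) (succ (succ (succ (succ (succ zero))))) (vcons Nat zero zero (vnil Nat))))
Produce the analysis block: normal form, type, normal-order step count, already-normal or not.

reduced normal form:
  vcons Nat (succ (succ (succ zero))) zero (vcons Nat (succ (succ zero)) (succ (succ (succ zero))) (vcons Nat (succ zero) (succ (succ (succ (succ (succ zero))))) (vcons Nat zero zero (vnil Nat))))
type:
  Vec Nat (succ (succ (succ (succ zero))))
steps to reach normal form (normal order): 17
started in normal form: no
first contracted redex: a beta-redex


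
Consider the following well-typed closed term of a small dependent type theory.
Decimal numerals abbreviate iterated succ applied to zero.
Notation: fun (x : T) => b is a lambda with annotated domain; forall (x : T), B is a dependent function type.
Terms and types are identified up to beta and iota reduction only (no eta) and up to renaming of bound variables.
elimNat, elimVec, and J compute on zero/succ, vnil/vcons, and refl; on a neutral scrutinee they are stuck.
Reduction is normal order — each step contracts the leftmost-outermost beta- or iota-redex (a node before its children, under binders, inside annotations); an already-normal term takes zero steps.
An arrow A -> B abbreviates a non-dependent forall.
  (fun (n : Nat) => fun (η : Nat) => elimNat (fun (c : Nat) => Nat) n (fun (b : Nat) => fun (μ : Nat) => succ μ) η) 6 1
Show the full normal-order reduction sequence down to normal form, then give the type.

normal-order reduction sequence:
  (fun (n : Nat) => fun (η : Nat) => elimNat (fun (c : Nat) => Nat) n (fun (b : Nat) => fun (μ : Nat) => succ μ) η) 6 1
  ~> (fun (n : Nat) => elimNat (fun (η : Nat) => Nat) 6 (fun (c : Nat) => fun (b : Nat) => succ b) n) 1
  ~> elimNat (fun (n : Nat) => Nat) 6 (fun (η : Nat) => fun (c : Nat) => succ c) 1
  ~> (fun (n : Nat) => fun (η : Nat) => succ η) 0 (elimNat (fun (c : Nat) => Nat) 6 (fun (b : Nat) => fun (μ : Nat) => succ μ) 0)
  ~> (fun (n : Nat) => succ n) (elimNat (fun (η : Nat) => Nat) 6 (fun (c : Nat) => fun (b : Nat) => succ b) 0)
  ~> succ (elimNat (fun (n : Nat) => Nat) 6 (fun (η : Nat) => fun (c : Nat) => succ c) 0)
  ~> 7
inferred type:
  Nat


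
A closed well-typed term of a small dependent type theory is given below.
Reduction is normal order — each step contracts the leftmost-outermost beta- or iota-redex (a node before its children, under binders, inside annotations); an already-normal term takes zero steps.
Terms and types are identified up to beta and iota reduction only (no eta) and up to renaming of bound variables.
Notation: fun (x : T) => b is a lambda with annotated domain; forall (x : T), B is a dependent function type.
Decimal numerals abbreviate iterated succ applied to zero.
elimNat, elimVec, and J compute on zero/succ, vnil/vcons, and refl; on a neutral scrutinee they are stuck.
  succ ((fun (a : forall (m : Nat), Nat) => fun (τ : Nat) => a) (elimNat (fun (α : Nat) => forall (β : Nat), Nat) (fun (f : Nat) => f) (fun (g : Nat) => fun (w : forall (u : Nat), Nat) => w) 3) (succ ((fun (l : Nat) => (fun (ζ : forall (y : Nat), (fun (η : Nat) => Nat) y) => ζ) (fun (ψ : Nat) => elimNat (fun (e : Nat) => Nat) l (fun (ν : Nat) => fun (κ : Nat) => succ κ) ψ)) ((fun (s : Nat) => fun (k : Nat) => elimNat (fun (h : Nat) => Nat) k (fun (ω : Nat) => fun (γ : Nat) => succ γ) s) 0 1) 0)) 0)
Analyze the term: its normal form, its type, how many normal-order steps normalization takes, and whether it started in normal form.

normal form:
  1
inferred type:
  Nat
reduction steps (normal order): 13
started in normal form: no
first redex: a beta-redex


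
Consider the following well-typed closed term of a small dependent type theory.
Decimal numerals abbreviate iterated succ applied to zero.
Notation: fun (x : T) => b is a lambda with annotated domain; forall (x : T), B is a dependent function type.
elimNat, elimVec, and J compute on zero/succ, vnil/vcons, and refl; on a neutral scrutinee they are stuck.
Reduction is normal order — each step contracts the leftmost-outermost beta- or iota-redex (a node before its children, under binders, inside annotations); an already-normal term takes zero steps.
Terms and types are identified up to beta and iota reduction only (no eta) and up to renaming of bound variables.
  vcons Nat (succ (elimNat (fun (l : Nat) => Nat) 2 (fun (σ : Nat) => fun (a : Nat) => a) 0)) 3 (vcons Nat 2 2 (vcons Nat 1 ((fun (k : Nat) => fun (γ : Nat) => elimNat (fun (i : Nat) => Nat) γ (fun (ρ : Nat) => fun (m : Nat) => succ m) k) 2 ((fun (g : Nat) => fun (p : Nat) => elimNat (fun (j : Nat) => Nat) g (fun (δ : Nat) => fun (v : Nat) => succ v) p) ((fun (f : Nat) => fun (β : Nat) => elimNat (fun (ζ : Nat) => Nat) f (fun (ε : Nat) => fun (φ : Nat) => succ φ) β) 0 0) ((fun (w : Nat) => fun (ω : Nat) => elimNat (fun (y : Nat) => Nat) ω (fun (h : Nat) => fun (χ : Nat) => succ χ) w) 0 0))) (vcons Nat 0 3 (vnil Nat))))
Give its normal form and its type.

normal form:
  vcons Nat 3 3 (vcons Nat 2 2 (vcons Nat 1 2 (vcons Nat 0 3 (vnil Nat))))
the term's type:
  Vec Nat 4
observation: the first redex contracted is an elimNat iota-redex; the normal form is reached in 19 normal-order steps.


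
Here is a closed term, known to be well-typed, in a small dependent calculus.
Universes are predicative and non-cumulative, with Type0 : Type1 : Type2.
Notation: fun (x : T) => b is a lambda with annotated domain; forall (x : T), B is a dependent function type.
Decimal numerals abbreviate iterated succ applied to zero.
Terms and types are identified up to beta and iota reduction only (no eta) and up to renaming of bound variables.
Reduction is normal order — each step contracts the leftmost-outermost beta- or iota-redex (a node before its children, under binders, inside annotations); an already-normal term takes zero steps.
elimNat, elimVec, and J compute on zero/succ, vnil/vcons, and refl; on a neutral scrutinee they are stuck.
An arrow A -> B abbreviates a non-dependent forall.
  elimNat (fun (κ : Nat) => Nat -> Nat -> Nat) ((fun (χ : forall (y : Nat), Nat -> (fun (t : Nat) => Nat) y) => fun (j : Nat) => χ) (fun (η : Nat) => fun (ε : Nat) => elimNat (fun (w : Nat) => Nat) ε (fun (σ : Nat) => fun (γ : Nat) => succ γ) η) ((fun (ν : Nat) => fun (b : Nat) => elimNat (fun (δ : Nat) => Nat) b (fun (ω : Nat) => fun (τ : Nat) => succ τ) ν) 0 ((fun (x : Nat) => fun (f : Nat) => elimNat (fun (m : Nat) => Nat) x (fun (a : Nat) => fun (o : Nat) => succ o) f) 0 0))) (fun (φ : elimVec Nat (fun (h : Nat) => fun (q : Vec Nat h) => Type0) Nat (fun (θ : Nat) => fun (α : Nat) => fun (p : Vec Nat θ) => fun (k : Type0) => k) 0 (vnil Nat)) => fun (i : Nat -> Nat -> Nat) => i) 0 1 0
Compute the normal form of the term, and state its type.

resulting normal form:
  1
the term's type:
  Nat


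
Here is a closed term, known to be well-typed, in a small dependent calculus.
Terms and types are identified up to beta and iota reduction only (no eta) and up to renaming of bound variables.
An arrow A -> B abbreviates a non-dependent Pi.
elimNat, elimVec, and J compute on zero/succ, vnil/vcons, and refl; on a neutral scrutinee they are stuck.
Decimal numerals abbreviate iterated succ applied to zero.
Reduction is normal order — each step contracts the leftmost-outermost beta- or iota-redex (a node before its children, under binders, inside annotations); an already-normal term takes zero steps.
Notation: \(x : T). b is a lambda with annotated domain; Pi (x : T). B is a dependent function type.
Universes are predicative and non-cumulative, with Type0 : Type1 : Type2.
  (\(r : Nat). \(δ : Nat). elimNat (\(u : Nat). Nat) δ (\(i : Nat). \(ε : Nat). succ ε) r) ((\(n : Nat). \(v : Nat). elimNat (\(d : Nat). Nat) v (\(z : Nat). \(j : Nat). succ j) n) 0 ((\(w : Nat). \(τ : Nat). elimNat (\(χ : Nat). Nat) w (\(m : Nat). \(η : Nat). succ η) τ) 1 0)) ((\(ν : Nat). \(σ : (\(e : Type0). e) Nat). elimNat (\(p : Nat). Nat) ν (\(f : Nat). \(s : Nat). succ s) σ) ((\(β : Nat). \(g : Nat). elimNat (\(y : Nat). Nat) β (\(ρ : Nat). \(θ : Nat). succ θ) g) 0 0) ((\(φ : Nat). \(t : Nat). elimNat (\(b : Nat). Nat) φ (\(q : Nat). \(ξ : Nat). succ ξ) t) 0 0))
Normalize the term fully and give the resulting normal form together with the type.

resulting normal form:
  1
type:
  Nat


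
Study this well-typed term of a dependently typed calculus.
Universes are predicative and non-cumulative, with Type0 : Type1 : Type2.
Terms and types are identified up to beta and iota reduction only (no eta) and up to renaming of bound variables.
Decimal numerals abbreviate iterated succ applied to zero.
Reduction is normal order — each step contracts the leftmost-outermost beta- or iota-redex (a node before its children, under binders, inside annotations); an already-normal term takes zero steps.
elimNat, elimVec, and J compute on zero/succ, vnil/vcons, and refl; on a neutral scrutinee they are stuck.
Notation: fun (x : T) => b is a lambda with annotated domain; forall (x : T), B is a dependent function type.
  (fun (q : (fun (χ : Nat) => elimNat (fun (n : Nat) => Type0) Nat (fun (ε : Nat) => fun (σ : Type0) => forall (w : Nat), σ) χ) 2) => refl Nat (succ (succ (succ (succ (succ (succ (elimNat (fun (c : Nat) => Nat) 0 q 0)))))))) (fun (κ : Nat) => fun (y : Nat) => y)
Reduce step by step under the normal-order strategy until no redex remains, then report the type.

normal-order reduction sequence:
  (fun (q : (fun (χ : Nat) => elimNat (fun (n : Nat) => Type0) Nat (fun (ε : Nat) => fun (σ : Type0) => forall (w : Nat), σ) χ) 2) => refl Nat (succ (succ (succ (succ (succ (succ (elimNat (fun (c : Nat) => Nat) 0 q 0)))))))) (fun (κ : Nat) => fun (y : Nat) => y)
  ~> refl Nat (succ (succ (succ (succ (succ (succ (elimNat (fun (q : Nat) => Nat) 0 (fun (χ : Nat) => fun (n : Nat) => n) 0)))))))
  ~> refl Nat 6
inferred type:
  Eq Nat 6 6


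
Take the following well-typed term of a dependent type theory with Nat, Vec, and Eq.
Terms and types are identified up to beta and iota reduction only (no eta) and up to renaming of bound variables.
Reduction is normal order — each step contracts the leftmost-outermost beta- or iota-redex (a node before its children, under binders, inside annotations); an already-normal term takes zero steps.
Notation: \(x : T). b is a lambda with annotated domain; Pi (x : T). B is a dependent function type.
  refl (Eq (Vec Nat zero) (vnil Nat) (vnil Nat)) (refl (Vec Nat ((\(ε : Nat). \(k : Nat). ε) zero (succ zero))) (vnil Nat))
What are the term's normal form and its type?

resulting normal form:
  refl (Eq (Vec Nat zero) (vnil Nat) (vnil Nat)) (refl (Vec Nat zero) (vnil Nat))
inferred type:
  Eq (Eq (Vec Nat zero) (vnil Nat) (vnil Nat)) (refl (Vec Nat zero) (vnil Nat)) (refl (Vec Nat zero) (vnil Nat))


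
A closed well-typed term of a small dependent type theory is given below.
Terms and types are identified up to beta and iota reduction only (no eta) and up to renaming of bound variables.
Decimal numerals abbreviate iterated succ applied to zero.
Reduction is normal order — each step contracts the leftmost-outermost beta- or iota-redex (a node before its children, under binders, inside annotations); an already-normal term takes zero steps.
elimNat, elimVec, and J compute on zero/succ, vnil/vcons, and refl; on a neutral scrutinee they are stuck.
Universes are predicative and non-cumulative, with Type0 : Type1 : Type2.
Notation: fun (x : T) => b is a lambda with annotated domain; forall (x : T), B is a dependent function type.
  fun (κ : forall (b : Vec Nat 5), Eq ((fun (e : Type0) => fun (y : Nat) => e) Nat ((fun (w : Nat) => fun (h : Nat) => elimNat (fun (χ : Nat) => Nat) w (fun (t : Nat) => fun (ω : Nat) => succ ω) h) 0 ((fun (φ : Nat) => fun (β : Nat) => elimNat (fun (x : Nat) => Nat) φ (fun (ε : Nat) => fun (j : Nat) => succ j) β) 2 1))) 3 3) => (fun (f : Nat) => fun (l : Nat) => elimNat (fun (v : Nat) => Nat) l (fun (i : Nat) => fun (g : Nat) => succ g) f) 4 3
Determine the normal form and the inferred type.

reduced normal form:
  fun (κ : forall (b : Vec Nat 5), Eq Nat 3 3) => 7
type:
  forall (κ : forall (b : Vec Nat 5), Eq Nat 3 3), Nat


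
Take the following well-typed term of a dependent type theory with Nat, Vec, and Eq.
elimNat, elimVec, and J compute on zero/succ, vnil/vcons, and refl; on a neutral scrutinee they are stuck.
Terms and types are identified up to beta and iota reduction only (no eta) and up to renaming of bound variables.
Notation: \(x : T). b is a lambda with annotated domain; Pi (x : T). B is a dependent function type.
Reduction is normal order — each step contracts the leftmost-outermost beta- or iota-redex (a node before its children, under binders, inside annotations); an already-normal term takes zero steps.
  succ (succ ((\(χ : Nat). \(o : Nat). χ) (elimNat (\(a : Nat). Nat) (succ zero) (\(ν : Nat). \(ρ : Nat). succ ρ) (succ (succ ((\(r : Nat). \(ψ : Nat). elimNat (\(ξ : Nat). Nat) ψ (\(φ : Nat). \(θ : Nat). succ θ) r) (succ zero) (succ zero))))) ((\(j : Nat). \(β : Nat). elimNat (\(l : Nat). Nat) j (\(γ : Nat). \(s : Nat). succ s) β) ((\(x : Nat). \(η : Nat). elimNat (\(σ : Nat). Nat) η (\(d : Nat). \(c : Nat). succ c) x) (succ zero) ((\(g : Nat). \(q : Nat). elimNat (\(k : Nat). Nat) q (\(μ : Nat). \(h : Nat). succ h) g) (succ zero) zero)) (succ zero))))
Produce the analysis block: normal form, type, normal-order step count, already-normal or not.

resulting normal form:
  succ (succ (succ (succ (succ (succ (succ zero))))))
the term's type:
  Nat
reduction steps (normal order): 21
term was already normal: no
first contracted redex: a beta-redex


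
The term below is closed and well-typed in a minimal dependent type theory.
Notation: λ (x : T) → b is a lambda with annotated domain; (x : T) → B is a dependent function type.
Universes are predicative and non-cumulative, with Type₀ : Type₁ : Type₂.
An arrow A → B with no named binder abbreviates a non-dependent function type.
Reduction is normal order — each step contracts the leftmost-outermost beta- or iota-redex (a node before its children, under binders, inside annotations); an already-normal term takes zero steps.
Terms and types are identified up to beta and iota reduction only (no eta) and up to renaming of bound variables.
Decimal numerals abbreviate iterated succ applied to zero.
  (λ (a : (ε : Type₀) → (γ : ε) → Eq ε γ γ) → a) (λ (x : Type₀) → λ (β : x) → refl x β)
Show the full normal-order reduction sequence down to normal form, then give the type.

normal-order reduction sequence:
  (λ (a : (ε : Type₀) → (γ : ε) → Eq ε γ γ) → a) (λ (x : Type₀) → λ (β : x) → refl x β)
  ~> λ (a : Type₀) → λ (ε : a) → refl a ε
type:
  (a : Type₀) → (ε : a) → Eq a ε ε


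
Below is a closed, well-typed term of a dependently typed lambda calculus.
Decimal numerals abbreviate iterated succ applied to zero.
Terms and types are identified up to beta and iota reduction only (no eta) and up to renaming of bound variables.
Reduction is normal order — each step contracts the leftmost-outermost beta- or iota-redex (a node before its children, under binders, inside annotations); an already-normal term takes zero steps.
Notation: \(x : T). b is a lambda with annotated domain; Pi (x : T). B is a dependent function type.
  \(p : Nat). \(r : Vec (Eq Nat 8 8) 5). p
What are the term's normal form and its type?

resulting normal form:
  \(p : Nat). \(r : Vec (Eq Nat 8 8) 5). p
the term's type:
  Pi (p : Nat). Pi (r : Vec (Eq Nat 8 8) 5). Nat
observation: the term is already in normal form.


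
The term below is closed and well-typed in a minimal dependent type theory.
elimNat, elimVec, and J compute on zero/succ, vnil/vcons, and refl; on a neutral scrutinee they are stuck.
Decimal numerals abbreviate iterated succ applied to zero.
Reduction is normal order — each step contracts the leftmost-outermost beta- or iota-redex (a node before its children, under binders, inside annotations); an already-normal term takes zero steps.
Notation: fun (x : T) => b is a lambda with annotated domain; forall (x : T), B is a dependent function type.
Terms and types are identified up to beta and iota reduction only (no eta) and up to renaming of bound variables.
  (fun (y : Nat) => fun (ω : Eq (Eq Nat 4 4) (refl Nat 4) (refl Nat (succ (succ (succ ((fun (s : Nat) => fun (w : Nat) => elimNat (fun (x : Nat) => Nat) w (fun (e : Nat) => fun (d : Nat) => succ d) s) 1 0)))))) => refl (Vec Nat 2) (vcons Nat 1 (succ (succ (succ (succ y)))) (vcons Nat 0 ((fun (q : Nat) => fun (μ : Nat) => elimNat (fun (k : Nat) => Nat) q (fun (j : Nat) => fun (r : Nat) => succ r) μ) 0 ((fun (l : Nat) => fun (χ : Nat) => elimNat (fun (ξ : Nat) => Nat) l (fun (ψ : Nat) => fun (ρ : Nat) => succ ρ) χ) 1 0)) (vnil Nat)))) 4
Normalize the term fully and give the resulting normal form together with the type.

resulting normal form:
  fun (y : Eq (Eq Nat 4 4) (refl Nat 4) (refl Nat 4)) => refl (Vec Nat 2) (vcons Nat 1 8 (vcons Nat 0 1 (vnil Nat)))
inferred type:
  forall (y : Eq (Eq Nat 4 4) (refl Nat 4) (refl Nat 4)), Eq (Vec Nat 2) (vcons Nat 1 8 (vcons Nat 0 1 (vnil Nat))) (vcons Nat 1 8 (vcons Nat 0 1 (vnil Nat)))
observation: 16 normal-order steps normalize the term, beginning with a beta-redex.


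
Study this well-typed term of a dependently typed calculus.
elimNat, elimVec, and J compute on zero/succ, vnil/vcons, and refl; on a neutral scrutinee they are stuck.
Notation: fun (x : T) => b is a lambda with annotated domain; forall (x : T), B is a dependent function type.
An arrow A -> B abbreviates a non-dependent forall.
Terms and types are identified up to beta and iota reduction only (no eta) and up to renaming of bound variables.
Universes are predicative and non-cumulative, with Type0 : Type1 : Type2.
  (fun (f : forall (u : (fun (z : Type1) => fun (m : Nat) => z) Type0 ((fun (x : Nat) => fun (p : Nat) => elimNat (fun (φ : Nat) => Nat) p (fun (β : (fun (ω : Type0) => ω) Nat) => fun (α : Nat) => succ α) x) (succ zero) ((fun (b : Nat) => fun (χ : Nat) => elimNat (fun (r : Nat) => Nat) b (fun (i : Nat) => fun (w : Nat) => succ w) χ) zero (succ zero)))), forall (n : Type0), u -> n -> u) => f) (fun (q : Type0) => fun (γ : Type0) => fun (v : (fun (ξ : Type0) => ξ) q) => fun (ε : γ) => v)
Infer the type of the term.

inferred type:
  forall (f : Type0), forall (u : Type0), f -> u -> f


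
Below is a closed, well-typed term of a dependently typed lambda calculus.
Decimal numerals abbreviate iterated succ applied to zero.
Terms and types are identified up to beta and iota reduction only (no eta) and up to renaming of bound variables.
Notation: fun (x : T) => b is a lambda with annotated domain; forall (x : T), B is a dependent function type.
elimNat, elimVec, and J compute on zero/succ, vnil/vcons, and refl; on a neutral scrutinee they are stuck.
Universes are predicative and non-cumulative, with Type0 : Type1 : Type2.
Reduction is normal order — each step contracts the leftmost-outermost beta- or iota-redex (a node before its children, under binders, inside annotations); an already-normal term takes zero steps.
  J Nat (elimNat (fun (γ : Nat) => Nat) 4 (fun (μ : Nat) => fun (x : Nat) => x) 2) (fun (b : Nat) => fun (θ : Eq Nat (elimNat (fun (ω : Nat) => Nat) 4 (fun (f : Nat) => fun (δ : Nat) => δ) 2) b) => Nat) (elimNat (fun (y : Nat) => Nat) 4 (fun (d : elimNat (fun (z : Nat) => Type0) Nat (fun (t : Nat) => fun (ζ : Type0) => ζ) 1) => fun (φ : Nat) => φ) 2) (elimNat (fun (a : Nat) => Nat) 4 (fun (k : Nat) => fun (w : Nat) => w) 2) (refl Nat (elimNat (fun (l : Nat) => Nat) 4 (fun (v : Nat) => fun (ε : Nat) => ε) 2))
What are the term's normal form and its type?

normal form:
  4
inferred type:
  Nat


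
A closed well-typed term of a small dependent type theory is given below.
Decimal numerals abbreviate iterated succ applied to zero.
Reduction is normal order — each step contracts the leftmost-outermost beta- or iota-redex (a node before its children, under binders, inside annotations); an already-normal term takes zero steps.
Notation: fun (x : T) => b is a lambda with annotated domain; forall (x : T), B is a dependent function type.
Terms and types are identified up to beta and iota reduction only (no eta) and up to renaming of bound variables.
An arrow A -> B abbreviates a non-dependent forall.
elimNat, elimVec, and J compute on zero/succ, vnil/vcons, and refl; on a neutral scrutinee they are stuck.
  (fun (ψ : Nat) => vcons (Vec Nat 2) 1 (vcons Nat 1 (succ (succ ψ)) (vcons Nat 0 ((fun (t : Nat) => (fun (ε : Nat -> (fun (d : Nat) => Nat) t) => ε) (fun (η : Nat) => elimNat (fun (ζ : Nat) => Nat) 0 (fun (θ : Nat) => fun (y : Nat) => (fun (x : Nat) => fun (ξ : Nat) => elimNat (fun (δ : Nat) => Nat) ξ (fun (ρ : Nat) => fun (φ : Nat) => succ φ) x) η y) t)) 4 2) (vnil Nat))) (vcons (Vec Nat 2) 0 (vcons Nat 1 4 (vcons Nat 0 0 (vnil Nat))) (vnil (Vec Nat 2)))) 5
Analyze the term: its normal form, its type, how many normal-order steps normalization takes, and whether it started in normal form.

reduced normal form:
  vcons (Vec Nat 2) 1 (vcons Nat 1 7 (vcons Nat 0 8 (vnil Nat))) (vcons (Vec Nat 2) 0 (vcons Nat 1 4 (vcons Nat 0 0 (vnil Nat))) (vnil (Vec Nat 2)))
the term's type:
  Vec (Vec Nat 2) 2
reduction steps (normal order): 53
started in normal form: no
first redex: a beta-redex


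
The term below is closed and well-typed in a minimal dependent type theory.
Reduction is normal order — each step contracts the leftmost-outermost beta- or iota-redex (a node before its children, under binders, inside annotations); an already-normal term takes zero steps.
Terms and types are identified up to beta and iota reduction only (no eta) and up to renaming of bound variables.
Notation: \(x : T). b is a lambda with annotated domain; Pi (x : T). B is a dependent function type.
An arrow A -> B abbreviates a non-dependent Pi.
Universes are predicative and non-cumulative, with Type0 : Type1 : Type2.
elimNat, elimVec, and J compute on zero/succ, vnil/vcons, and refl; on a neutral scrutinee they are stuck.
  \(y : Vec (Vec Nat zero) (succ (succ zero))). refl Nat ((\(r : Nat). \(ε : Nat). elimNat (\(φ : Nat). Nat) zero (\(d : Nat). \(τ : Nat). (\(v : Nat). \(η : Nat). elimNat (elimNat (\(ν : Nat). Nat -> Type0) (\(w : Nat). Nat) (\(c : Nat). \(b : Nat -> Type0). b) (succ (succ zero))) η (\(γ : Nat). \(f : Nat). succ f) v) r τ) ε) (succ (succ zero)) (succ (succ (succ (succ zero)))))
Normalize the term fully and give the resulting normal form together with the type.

normal form:
  \(y : Vec (Vec Nat zero) (succ (succ zero))). refl Nat (succ (succ (succ (succ (succ (succ (succ (succ zero))))))))
type:
  Vec (Vec Nat zero) (succ (succ zero)) -> Eq Nat (succ (succ (succ (succ (succ (succ (succ (succ zero)))))))) (succ (succ (succ (succ (succ (succ (succ (succ zero))))))))


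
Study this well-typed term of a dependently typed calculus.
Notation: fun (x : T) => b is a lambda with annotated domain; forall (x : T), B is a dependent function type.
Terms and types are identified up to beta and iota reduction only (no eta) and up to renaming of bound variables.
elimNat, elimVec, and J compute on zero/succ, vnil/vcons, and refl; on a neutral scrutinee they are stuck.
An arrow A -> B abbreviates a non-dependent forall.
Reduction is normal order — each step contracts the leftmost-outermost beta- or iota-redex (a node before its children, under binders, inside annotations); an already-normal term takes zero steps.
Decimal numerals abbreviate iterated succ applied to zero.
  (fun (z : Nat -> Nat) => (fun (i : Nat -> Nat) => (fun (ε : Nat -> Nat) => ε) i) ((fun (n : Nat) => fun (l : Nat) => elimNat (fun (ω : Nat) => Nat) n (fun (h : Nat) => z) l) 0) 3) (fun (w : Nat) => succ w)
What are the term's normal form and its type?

reduced normal form:
  3
type:
  Nat
observation: contracting a beta-redex first, the term normalizes in 15 steps.


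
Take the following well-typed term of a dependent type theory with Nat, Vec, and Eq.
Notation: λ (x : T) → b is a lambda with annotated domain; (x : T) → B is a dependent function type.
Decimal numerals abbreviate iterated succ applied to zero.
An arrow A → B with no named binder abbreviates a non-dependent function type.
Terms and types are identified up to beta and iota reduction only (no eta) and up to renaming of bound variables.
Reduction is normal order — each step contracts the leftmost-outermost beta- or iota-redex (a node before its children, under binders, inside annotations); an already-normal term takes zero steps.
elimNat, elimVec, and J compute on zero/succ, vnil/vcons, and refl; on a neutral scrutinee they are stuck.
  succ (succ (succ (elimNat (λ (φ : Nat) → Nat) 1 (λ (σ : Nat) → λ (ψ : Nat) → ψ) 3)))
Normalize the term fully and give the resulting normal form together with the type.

resulting normal form:
  4
inferred type:
  Nat
observation: the first redex contracted is an elimNat iota-redex; the normal form is reached in 10 normal-order steps.


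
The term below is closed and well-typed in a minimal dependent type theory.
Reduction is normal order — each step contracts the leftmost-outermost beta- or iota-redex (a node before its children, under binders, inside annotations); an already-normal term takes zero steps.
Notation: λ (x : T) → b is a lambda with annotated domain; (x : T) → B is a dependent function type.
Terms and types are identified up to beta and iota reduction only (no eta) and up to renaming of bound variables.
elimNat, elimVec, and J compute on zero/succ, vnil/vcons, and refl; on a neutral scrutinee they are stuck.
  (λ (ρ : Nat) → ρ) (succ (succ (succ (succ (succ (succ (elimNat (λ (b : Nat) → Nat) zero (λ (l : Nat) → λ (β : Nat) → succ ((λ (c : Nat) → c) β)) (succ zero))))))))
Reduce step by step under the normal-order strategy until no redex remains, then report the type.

normal-order reduction sequence:
  (λ (ρ : Nat) → ρ) (succ (succ (succ (succ (succ (succ (elimNat (λ (b : Nat) → Nat) zero (λ (l : Nat) → λ (β : Nat) → succ ((λ (c : Nat) → c) β)) (succ zero))))))))
  ~> succ (succ (succ (succ (succ (succ (elimNat (λ (ρ : Nat) → Nat) zero (λ (b : Nat) → λ (l : Nat) → succ ((λ (β : Nat) → β) l)) (succ zero)))))))
  ~> succ (succ (succ (succ (succ (succ ((λ (ρ : Nat) → λ (b : Nat) → succ ((λ (l : Nat) → l) b)) zero (elimNat (λ (β : Nat) → Nat) zero (λ (c : Nat) → λ (ω : Nat) → succ ((λ (j : Nat) → j) ω)) zero)))))))
  ~> succ (succ (succ (succ (succ (succ ((λ (ρ : Nat) → succ ((λ (b : Nat) → b) ρ)) (elimNat (λ (l : Nat) → Nat) zero (λ (β : Nat) → λ (c : Nat) → succ ((λ (ω : Nat) → ω) c)) zero)))))))
  ~> succ (succ (succ (succ (succ (succ (succ ((λ (ρ : Nat) → ρ) (elimNat (λ (b : Nat) → Nat) zero (λ (l : Nat) → λ (β : Nat) → succ ((λ (c : Nat) → c) β)) zero))))))))
  ~> succ (succ (succ (succ (succ (succ (succ (elimNat (λ (ρ : Nat) → Nat) zero (λ (b : Nat) → λ (l : Nat) → succ ((λ (β : Nat) → β) l)) zero)))))))
  ~> succ (succ (succ (succ (succ (succ (succ zero))))))
the term's type:
  Nat


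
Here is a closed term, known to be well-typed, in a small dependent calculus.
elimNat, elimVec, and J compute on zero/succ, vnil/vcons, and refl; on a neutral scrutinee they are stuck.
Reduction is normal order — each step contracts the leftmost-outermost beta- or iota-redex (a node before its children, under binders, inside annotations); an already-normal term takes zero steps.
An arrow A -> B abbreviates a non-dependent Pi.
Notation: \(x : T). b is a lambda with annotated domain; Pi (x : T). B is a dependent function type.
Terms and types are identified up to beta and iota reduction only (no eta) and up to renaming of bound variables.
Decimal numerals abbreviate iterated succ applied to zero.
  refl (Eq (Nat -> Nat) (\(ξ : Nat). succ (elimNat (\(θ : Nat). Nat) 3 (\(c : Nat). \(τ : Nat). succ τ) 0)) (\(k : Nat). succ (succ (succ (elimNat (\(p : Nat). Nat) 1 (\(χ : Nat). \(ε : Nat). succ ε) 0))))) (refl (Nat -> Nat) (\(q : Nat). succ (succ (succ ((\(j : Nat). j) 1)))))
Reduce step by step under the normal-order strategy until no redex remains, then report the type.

reduction (normal order):
  refl (Eq (Nat -> Nat) (\(ξ : Nat). succ (elimNat (\(θ : Nat). Nat) 3 (\(c : Nat). \(τ : Nat). succ τ) 0)) (\(k : Nat). succ (succ (succ (elimNat (\(p : Nat). Nat) 1 (\(χ : Nat). \(ε : Nat). succ ε) 0))))) (refl (Nat -> Nat) (\(q : Nat). succ (succ (succ ((\(j : Nat). j) 1)))))
  ~> refl (Eq (Nat -> Nat) (\(ξ : Nat). 4) (\(θ : Nat). succ (succ (succ (elimNat (\(c : Nat). Nat) 1 (\(τ : Nat). \(k : Nat). succ k) 0))))) (refl (Nat -> Nat) (\(p : Nat). succ (succ (succ ((\(χ : Nat). χ) 1)))))
  ~> refl (Eq (Nat -> Nat) (\(ξ : Nat). 4) (\(θ : Nat). 4)) (refl (Nat -> Nat) (\(c : Nat). succ (succ (succ ((\(τ : Nat). τ) 1)))))
  ~> refl (Eq (Nat -> Nat) (\(ξ : Nat). 4) (\(θ : Nat). 4)) (refl (Nat -> Nat) (\(c : Nat). 4))
the term's type:
  Eq (Eq (Nat -> Nat) (\(ξ : Nat). 4) (\(θ : Nat). 4)) (refl (Nat -> Nat) (\(c : Nat). 4)) (refl (Nat -> Nat) (\(τ : Nat). 4))


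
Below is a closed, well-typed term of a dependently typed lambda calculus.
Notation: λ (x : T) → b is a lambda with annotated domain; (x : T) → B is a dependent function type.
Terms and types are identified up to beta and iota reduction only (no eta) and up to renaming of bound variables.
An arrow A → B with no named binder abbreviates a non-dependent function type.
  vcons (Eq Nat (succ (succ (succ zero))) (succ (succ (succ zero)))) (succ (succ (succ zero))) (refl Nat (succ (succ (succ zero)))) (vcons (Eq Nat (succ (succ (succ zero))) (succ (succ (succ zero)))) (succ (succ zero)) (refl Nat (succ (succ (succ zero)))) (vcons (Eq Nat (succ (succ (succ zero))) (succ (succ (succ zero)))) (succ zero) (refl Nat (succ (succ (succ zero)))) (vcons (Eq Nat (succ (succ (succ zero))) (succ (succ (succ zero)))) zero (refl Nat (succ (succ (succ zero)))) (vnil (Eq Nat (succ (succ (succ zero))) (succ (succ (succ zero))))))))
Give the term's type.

type:
  Vec (Eq Nat (succ (succ (succ zero))) (succ (succ (succ zero)))) (succ (succ (succ (succ zero))))


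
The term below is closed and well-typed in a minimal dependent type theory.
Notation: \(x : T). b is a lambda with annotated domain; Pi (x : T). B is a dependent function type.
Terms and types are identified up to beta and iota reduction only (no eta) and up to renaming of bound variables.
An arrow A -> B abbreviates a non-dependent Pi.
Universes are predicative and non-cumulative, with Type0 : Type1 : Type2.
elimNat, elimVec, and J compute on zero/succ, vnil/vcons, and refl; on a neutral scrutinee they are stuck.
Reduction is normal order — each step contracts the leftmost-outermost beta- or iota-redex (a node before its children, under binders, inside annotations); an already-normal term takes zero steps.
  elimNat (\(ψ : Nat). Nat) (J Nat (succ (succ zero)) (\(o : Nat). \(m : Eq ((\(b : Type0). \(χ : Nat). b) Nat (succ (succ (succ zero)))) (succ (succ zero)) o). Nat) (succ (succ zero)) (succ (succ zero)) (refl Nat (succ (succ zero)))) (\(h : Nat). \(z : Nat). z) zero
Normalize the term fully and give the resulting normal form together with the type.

reduced normal form:
  succ (succ zero)
inferred type:
  Nat


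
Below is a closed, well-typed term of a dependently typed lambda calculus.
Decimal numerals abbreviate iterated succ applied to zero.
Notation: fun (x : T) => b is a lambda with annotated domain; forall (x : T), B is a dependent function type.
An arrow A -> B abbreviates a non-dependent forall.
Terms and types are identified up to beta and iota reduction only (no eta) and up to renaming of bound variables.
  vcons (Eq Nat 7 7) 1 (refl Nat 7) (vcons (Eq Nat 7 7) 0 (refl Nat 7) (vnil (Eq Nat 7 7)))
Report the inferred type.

the term's type:
  Vec (Eq Nat 7 7) 2


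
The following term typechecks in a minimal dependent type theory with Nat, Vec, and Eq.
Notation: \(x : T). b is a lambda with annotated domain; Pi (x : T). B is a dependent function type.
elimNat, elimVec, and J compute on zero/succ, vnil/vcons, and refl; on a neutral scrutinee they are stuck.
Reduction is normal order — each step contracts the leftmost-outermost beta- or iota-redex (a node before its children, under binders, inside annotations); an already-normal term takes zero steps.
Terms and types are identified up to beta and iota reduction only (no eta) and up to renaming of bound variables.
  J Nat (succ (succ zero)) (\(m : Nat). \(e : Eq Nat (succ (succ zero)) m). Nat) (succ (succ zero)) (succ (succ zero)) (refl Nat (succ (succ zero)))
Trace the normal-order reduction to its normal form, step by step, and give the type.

normal-order reduction sequence:
  J Nat (succ (succ zero)) (\(m : Nat). \(e : Eq Nat (succ (succ zero)) m). Nat) (succ (succ zero)) (succ (succ zero)) (refl Nat (succ (succ zero)))
  ~> succ (succ zero)
inferred type:
  Nat


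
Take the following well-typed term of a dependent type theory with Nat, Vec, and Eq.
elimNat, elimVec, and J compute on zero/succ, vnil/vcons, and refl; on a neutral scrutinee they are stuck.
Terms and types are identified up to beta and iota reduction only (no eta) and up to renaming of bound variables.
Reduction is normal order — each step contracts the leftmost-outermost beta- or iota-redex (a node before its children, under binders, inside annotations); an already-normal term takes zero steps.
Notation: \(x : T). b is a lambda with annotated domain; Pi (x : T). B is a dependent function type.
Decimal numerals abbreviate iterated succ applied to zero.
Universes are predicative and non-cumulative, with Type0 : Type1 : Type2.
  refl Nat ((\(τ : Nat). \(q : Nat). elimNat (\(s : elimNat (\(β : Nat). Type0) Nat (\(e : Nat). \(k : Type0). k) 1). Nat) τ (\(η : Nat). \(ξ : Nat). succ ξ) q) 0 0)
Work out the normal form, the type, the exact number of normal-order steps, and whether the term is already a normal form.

resulting normal form:
  refl Nat 0
inferred type:
  Eq Nat 0 0
reduction steps (normal order): 3
already normal: no
first redex: a beta-redex


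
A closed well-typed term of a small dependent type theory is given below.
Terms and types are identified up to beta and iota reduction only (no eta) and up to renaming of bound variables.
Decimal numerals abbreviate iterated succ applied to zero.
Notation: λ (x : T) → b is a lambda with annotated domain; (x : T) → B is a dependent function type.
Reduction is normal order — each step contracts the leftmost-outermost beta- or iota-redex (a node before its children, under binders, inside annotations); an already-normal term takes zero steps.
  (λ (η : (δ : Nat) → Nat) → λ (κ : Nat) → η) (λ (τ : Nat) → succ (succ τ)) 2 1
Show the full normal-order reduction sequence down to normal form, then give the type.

reduction (normal order):
  (λ (η : (δ : Nat) → Nat) → λ (κ : Nat) → η) (λ (τ : Nat) → succ (succ τ)) 2 1
  ~> (λ (η : Nat) → λ (δ : Nat) → succ (succ δ)) 2 1
  ~> (λ (η : Nat) → succ (succ η)) 1
  ~> 3
type:
  Nat


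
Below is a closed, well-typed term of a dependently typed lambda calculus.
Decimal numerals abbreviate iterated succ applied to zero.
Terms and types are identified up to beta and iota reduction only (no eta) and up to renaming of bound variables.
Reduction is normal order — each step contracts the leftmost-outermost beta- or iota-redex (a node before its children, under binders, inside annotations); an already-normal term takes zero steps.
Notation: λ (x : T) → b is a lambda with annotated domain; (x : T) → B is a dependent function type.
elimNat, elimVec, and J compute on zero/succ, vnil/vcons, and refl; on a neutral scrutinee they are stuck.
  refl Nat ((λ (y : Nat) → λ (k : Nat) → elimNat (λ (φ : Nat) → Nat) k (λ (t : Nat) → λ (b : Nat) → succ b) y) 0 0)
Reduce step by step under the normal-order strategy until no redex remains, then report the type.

reduction (normal order):
  refl Nat ((λ (y : Nat) → λ (k : Nat) → elimNat (λ (φ : Nat) → Nat) k (λ (t : Nat) → λ (b : Nat) → succ b) y) 0 0)
  ~> refl Nat ((λ (y : Nat) → elimNat (λ (k : Nat) → Nat) y (λ (φ : Nat) → λ (t : Nat) → succ t) 0) 0)
  ~> refl Nat (elimNat (λ (y : Nat) → Nat) 0 (λ (k : Nat) → λ (φ : Nat) → succ φ) 0)
  ~> refl Nat 0
the term's type:
  Eq Nat 0 0


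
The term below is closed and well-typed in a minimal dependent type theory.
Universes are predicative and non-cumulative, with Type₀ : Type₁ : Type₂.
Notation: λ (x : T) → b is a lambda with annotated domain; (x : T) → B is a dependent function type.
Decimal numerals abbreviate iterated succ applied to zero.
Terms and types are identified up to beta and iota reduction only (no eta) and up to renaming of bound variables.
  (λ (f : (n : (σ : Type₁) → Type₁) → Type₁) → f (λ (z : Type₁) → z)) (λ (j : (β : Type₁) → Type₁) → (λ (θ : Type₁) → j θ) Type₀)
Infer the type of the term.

the term's type:
  Type₁


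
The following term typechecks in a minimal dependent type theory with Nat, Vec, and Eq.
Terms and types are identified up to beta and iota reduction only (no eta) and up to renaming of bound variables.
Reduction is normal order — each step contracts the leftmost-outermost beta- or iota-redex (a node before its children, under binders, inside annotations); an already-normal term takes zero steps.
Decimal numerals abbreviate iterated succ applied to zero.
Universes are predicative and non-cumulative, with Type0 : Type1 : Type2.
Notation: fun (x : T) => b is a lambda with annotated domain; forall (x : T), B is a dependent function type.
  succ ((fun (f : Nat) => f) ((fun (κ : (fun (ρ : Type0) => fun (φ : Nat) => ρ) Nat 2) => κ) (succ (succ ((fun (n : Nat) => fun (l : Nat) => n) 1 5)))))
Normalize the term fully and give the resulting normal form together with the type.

reduced normal form:
  4
type:
  Nat


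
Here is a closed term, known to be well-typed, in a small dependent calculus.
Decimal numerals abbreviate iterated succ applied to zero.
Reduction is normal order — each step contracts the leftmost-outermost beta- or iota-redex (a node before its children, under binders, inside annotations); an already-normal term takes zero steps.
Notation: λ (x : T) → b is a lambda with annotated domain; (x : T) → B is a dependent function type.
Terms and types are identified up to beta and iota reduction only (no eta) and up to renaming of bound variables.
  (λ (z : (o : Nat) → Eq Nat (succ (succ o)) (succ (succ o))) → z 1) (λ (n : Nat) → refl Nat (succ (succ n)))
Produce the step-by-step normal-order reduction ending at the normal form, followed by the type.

normal-order reduction sequence:
  (λ (z : (o : Nat) → Eq Nat (succ (succ o)) (succ (succ o))) → z 1) (λ (n : Nat) → refl Nat (succ (succ n)))
  ~> (λ (z : Nat) → refl Nat (succ (succ z))) 1
  ~> refl Nat 3
the term's type:
  Eq Nat 3 3


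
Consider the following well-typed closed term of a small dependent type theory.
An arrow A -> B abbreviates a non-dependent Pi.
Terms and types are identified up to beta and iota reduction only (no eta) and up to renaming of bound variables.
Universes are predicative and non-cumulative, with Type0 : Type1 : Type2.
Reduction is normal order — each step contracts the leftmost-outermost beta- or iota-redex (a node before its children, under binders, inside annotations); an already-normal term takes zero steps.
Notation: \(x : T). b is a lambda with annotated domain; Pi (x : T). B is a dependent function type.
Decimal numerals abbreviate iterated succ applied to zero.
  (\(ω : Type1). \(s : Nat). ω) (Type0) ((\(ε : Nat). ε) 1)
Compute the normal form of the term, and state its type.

normal form:
  Type0
the term's type:
  Type1
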